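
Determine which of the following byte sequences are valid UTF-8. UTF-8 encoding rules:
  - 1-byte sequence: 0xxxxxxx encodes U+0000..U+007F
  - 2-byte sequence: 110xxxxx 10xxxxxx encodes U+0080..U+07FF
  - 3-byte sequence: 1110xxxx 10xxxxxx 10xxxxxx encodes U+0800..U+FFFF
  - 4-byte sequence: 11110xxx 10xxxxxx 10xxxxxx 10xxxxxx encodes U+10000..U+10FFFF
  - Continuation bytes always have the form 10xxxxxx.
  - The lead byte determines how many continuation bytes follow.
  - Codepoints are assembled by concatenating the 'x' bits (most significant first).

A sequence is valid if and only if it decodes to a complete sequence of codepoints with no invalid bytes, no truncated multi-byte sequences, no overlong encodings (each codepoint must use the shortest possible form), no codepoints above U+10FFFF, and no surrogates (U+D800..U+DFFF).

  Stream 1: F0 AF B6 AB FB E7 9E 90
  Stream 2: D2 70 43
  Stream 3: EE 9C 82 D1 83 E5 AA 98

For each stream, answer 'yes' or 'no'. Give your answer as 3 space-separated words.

Answer: no no yes

Derivation:
Stream 1: error at byte offset 4. INVALID
Stream 2: error at byte offset 1. INVALID
Stream 3: decodes cleanly. VALID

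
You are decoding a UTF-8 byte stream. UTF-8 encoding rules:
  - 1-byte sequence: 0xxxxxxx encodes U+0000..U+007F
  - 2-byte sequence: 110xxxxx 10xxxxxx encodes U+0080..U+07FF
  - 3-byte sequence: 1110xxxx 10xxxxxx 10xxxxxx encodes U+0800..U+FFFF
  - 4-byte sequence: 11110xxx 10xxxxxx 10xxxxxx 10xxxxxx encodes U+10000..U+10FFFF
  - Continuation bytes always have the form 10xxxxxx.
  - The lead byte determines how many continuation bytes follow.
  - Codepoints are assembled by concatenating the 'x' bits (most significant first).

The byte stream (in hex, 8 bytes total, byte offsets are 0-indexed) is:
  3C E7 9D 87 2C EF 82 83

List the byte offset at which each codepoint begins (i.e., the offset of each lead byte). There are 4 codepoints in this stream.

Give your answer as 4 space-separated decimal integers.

Byte[0]=3C: 1-byte ASCII. cp=U+003C
Byte[1]=E7: 3-byte lead, need 2 cont bytes. acc=0x7
Byte[2]=9D: continuation. acc=(acc<<6)|0x1D=0x1DD
Byte[3]=87: continuation. acc=(acc<<6)|0x07=0x7747
Completed: cp=U+7747 (starts at byte 1)
Byte[4]=2C: 1-byte ASCII. cp=U+002C
Byte[5]=EF: 3-byte lead, need 2 cont bytes. acc=0xF
Byte[6]=82: continuation. acc=(acc<<6)|0x02=0x3C2
Byte[7]=83: continuation. acc=(acc<<6)|0x03=0xF083
Completed: cp=U+F083 (starts at byte 5)

Answer: 0 1 4 5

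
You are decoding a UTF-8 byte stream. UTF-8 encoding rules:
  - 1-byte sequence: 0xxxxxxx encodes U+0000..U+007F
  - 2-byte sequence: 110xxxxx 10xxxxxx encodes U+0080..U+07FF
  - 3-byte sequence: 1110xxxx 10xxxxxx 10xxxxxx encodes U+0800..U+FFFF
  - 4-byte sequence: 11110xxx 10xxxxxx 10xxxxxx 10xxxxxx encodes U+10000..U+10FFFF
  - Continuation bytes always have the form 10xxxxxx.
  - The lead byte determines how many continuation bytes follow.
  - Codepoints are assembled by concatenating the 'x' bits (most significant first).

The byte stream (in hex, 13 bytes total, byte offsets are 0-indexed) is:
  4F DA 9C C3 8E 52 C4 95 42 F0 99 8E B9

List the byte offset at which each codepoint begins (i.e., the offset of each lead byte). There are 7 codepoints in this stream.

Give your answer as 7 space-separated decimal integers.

Byte[0]=4F: 1-byte ASCII. cp=U+004F
Byte[1]=DA: 2-byte lead, need 1 cont bytes. acc=0x1A
Byte[2]=9C: continuation. acc=(acc<<6)|0x1C=0x69C
Completed: cp=U+069C (starts at byte 1)
Byte[3]=C3: 2-byte lead, need 1 cont bytes. acc=0x3
Byte[4]=8E: continuation. acc=(acc<<6)|0x0E=0xCE
Completed: cp=U+00CE (starts at byte 3)
Byte[5]=52: 1-byte ASCII. cp=U+0052
Byte[6]=C4: 2-byte lead, need 1 cont bytes. acc=0x4
Byte[7]=95: continuation. acc=(acc<<6)|0x15=0x115
Completed: cp=U+0115 (starts at byte 6)
Byte[8]=42: 1-byte ASCII. cp=U+0042
Byte[9]=F0: 4-byte lead, need 3 cont bytes. acc=0x0
Byte[10]=99: continuation. acc=(acc<<6)|0x19=0x19
Byte[11]=8E: continuation. acc=(acc<<6)|0x0E=0x64E
Byte[12]=B9: continuation. acc=(acc<<6)|0x39=0x193B9
Completed: cp=U+193B9 (starts at byte 9)

Answer: 0 1 3 5 6 8 9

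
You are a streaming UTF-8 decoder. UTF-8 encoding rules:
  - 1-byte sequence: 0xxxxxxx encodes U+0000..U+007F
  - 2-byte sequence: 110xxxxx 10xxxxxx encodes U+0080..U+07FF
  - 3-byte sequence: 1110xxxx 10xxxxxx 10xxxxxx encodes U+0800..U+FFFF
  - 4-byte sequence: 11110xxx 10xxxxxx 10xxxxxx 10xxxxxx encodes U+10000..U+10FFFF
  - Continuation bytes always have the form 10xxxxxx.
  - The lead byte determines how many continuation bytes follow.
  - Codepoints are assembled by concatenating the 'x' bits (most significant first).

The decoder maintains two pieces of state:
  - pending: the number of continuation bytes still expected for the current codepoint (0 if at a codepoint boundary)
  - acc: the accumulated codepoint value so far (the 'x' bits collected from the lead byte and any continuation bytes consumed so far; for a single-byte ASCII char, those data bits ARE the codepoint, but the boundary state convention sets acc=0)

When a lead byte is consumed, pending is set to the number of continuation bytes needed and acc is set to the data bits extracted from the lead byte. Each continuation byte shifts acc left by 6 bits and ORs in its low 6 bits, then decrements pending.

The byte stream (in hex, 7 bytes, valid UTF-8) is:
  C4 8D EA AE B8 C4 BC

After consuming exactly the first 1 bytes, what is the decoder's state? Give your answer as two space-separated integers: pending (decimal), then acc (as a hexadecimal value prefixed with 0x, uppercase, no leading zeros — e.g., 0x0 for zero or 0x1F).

Answer: 1 0x4

Derivation:
Byte[0]=C4: 2-byte lead. pending=1, acc=0x4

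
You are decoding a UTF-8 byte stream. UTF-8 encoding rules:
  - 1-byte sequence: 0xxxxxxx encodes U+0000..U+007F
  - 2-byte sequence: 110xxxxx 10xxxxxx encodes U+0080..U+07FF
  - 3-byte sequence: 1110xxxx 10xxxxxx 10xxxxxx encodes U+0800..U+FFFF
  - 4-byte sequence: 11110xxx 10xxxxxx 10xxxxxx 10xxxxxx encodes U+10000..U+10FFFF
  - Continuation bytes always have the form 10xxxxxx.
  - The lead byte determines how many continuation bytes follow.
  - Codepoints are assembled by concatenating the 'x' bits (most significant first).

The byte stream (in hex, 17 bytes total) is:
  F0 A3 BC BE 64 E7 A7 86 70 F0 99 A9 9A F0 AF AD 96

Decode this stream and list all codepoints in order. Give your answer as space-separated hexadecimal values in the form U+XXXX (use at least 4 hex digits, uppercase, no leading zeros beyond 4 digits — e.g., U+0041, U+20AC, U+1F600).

Answer: U+23F3E U+0064 U+79C6 U+0070 U+19A5A U+2FB56

Derivation:
Byte[0]=F0: 4-byte lead, need 3 cont bytes. acc=0x0
Byte[1]=A3: continuation. acc=(acc<<6)|0x23=0x23
Byte[2]=BC: continuation. acc=(acc<<6)|0x3C=0x8FC
Byte[3]=BE: continuation. acc=(acc<<6)|0x3E=0x23F3E
Completed: cp=U+23F3E (starts at byte 0)
Byte[4]=64: 1-byte ASCII. cp=U+0064
Byte[5]=E7: 3-byte lead, need 2 cont bytes. acc=0x7
Byte[6]=A7: continuation. acc=(acc<<6)|0x27=0x1E7
Byte[7]=86: continuation. acc=(acc<<6)|0x06=0x79C6
Completed: cp=U+79C6 (starts at byte 5)
Byte[8]=70: 1-byte ASCII. cp=U+0070
Byte[9]=F0: 4-byte lead, need 3 cont bytes. acc=0x0
Byte[10]=99: continuation. acc=(acc<<6)|0x19=0x19
Byte[11]=A9: continuation. acc=(acc<<6)|0x29=0x669
Byte[12]=9A: continuation. acc=(acc<<6)|0x1A=0x19A5A
Completed: cp=U+19A5A (starts at byte 9)
Byte[13]=F0: 4-byte lead, need 3 cont bytes. acc=0x0
Byte[14]=AF: continuation. acc=(acc<<6)|0x2F=0x2F
Byte[15]=AD: continuation. acc=(acc<<6)|0x2D=0xBED
Byte[16]=96: continuation. acc=(acc<<6)|0x16=0x2FB56
Completed: cp=U+2FB56 (starts at byte 13)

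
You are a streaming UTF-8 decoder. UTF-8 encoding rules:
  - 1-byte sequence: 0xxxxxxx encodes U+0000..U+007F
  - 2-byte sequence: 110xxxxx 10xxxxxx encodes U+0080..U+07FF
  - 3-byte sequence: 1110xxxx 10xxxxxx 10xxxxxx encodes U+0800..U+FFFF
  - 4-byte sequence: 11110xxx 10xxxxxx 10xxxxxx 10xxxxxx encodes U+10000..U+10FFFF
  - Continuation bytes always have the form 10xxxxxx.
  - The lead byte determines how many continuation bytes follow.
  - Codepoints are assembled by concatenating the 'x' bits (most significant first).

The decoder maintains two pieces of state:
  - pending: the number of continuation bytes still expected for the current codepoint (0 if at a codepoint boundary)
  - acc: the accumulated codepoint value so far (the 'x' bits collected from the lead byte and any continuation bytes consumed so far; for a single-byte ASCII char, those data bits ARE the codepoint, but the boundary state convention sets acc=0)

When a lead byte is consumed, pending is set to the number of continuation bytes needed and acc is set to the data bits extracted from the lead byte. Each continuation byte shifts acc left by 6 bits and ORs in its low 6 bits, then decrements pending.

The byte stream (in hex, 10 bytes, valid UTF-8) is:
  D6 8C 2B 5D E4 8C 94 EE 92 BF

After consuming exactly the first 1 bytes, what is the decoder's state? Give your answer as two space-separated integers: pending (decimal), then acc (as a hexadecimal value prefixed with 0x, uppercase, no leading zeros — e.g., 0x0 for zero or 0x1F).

Answer: 1 0x16

Derivation:
Byte[0]=D6: 2-byte lead. pending=1, acc=0x16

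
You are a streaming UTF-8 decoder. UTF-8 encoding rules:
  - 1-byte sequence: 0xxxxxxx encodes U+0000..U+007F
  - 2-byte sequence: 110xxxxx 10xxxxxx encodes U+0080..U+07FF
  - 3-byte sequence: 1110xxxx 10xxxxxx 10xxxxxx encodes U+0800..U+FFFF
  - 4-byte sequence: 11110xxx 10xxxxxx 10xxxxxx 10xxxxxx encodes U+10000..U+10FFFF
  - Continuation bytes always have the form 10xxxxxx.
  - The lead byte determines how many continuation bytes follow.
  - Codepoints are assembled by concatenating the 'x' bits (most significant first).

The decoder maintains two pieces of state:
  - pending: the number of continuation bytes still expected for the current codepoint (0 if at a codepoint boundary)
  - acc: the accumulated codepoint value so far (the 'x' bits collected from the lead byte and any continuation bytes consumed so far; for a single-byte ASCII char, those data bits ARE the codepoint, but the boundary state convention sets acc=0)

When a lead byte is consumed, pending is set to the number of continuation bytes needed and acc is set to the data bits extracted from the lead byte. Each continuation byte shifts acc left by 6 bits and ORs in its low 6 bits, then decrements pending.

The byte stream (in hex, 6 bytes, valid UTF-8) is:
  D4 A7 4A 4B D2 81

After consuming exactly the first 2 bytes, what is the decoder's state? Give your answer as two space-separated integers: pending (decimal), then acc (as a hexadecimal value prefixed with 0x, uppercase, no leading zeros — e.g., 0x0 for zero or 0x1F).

Byte[0]=D4: 2-byte lead. pending=1, acc=0x14
Byte[1]=A7: continuation. acc=(acc<<6)|0x27=0x527, pending=0

Answer: 0 0x527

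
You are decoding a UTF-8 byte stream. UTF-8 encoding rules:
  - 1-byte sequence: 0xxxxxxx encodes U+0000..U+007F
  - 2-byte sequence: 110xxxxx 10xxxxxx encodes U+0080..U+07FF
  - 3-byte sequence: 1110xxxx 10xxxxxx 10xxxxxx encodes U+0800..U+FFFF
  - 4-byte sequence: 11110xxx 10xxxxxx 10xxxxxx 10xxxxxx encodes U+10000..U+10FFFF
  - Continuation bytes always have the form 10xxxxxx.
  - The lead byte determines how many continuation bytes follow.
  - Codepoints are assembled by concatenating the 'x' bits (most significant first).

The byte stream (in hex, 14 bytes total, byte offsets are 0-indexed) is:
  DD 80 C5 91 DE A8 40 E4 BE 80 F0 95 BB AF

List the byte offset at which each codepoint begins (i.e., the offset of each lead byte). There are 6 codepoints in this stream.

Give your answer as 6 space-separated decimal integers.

Answer: 0 2 4 6 7 10

Derivation:
Byte[0]=DD: 2-byte lead, need 1 cont bytes. acc=0x1D
Byte[1]=80: continuation. acc=(acc<<6)|0x00=0x740
Completed: cp=U+0740 (starts at byte 0)
Byte[2]=C5: 2-byte lead, need 1 cont bytes. acc=0x5
Byte[3]=91: continuation. acc=(acc<<6)|0x11=0x151
Completed: cp=U+0151 (starts at byte 2)
Byte[4]=DE: 2-byte lead, need 1 cont bytes. acc=0x1E
Byte[5]=A8: continuation. acc=(acc<<6)|0x28=0x7A8
Completed: cp=U+07A8 (starts at byte 4)
Byte[6]=40: 1-byte ASCII. cp=U+0040
Byte[7]=E4: 3-byte lead, need 2 cont bytes. acc=0x4
Byte[8]=BE: continuation. acc=(acc<<6)|0x3E=0x13E
Byte[9]=80: continuation. acc=(acc<<6)|0x00=0x4F80
Completed: cp=U+4F80 (starts at byte 7)
Byte[10]=F0: 4-byte lead, need 3 cont bytes. acc=0x0
Byte[11]=95: continuation. acc=(acc<<6)|0x15=0x15
Byte[12]=BB: continuation. acc=(acc<<6)|0x3B=0x57B
Byte[13]=AF: continuation. acc=(acc<<6)|0x2F=0x15EEF
Completed: cp=U+15EEF (starts at byte 10)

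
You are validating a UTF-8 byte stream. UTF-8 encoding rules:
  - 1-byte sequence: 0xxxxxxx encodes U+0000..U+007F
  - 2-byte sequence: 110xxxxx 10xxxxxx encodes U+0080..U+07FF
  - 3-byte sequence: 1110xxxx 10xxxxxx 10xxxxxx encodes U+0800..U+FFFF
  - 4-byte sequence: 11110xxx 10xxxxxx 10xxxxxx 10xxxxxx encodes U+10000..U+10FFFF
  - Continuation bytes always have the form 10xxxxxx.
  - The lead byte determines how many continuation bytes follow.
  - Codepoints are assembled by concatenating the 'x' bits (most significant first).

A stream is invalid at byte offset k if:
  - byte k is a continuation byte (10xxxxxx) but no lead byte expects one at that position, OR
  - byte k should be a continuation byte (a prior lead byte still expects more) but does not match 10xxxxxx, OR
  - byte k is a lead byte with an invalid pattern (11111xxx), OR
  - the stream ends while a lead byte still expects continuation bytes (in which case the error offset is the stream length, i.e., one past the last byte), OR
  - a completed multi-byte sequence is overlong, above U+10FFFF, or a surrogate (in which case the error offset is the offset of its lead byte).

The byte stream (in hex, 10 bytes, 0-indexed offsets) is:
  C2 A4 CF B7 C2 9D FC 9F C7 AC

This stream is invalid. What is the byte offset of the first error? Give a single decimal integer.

Answer: 6

Derivation:
Byte[0]=C2: 2-byte lead, need 1 cont bytes. acc=0x2
Byte[1]=A4: continuation. acc=(acc<<6)|0x24=0xA4
Completed: cp=U+00A4 (starts at byte 0)
Byte[2]=CF: 2-byte lead, need 1 cont bytes. acc=0xF
Byte[3]=B7: continuation. acc=(acc<<6)|0x37=0x3F7
Completed: cp=U+03F7 (starts at byte 2)
Byte[4]=C2: 2-byte lead, need 1 cont bytes. acc=0x2
Byte[5]=9D: continuation. acc=(acc<<6)|0x1D=0x9D
Completed: cp=U+009D (starts at byte 4)
Byte[6]=FC: INVALID lead byte (not 0xxx/110x/1110/11110)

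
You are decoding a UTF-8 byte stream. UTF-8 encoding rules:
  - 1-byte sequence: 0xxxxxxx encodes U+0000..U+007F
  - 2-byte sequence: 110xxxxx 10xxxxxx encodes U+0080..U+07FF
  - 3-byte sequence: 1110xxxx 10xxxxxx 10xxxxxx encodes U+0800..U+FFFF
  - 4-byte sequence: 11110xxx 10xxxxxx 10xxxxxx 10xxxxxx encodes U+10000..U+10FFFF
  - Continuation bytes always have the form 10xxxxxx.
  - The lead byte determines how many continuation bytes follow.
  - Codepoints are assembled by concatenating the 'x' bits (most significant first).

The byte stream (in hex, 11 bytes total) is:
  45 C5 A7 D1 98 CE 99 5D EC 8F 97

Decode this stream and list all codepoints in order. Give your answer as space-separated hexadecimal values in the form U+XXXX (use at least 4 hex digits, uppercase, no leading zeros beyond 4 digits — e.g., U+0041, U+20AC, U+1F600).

Byte[0]=45: 1-byte ASCII. cp=U+0045
Byte[1]=C5: 2-byte lead, need 1 cont bytes. acc=0x5
Byte[2]=A7: continuation. acc=(acc<<6)|0x27=0x167
Completed: cp=U+0167 (starts at byte 1)
Byte[3]=D1: 2-byte lead, need 1 cont bytes. acc=0x11
Byte[4]=98: continuation. acc=(acc<<6)|0x18=0x458
Completed: cp=U+0458 (starts at byte 3)
Byte[5]=CE: 2-byte lead, need 1 cont bytes. acc=0xE
Byte[6]=99: continuation. acc=(acc<<6)|0x19=0x399
Completed: cp=U+0399 (starts at byte 5)
Byte[7]=5D: 1-byte ASCII. cp=U+005D
Byte[8]=EC: 3-byte lead, need 2 cont bytes. acc=0xC
Byte[9]=8F: continuation. acc=(acc<<6)|0x0F=0x30F
Byte[10]=97: continuation. acc=(acc<<6)|0x17=0xC3D7
Completed: cp=U+C3D7 (starts at byte 8)

Answer: U+0045 U+0167 U+0458 U+0399 U+005D U+C3D7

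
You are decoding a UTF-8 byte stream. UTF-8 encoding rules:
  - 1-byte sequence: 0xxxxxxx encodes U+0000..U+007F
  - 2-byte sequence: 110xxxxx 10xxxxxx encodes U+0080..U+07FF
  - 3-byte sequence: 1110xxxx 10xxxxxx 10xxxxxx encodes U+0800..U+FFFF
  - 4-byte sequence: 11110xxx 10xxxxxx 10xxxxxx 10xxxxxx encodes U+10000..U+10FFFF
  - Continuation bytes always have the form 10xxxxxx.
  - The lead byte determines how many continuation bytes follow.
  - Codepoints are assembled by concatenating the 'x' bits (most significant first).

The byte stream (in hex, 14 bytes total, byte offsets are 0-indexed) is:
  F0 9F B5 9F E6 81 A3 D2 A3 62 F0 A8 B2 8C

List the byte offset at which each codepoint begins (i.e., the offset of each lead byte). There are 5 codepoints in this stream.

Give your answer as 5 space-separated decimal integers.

Answer: 0 4 7 9 10

Derivation:
Byte[0]=F0: 4-byte lead, need 3 cont bytes. acc=0x0
Byte[1]=9F: continuation. acc=(acc<<6)|0x1F=0x1F
Byte[2]=B5: continuation. acc=(acc<<6)|0x35=0x7F5
Byte[3]=9F: continuation. acc=(acc<<6)|0x1F=0x1FD5F
Completed: cp=U+1FD5F (starts at byte 0)
Byte[4]=E6: 3-byte lead, need 2 cont bytes. acc=0x6
Byte[5]=81: continuation. acc=(acc<<6)|0x01=0x181
Byte[6]=A3: continuation. acc=(acc<<6)|0x23=0x6063
Completed: cp=U+6063 (starts at byte 4)
Byte[7]=D2: 2-byte lead, need 1 cont bytes. acc=0x12
Byte[8]=A3: continuation. acc=(acc<<6)|0x23=0x4A3
Completed: cp=U+04A3 (starts at byte 7)
Byte[9]=62: 1-byte ASCII. cp=U+0062
Byte[10]=F0: 4-byte lead, need 3 cont bytes. acc=0x0
Byte[11]=A8: continuation. acc=(acc<<6)|0x28=0x28
Byte[12]=B2: continuation. acc=(acc<<6)|0x32=0xA32
Byte[13]=8C: continuation. acc=(acc<<6)|0x0C=0x28C8C
Completed: cp=U+28C8C (starts at byte 10)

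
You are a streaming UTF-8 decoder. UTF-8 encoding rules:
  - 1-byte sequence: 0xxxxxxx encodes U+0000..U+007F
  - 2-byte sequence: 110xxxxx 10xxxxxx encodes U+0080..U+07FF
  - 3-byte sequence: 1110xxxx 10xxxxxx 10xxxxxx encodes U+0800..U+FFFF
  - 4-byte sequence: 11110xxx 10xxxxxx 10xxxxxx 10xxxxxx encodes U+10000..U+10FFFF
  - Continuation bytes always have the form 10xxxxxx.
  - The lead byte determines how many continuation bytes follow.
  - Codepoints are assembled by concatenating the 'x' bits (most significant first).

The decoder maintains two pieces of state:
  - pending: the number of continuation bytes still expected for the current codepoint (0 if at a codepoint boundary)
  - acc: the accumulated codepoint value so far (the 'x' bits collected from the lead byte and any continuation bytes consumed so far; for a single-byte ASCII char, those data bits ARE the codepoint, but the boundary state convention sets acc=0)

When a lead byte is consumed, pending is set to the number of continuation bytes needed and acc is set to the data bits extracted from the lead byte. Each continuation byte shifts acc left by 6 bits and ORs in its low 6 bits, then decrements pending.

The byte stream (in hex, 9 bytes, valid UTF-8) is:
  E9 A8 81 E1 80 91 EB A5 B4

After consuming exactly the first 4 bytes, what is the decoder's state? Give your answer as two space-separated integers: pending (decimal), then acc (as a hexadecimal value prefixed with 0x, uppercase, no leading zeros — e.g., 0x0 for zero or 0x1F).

Answer: 2 0x1

Derivation:
Byte[0]=E9: 3-byte lead. pending=2, acc=0x9
Byte[1]=A8: continuation. acc=(acc<<6)|0x28=0x268, pending=1
Byte[2]=81: continuation. acc=(acc<<6)|0x01=0x9A01, pending=0
Byte[3]=E1: 3-byte lead. pending=2, acc=0x1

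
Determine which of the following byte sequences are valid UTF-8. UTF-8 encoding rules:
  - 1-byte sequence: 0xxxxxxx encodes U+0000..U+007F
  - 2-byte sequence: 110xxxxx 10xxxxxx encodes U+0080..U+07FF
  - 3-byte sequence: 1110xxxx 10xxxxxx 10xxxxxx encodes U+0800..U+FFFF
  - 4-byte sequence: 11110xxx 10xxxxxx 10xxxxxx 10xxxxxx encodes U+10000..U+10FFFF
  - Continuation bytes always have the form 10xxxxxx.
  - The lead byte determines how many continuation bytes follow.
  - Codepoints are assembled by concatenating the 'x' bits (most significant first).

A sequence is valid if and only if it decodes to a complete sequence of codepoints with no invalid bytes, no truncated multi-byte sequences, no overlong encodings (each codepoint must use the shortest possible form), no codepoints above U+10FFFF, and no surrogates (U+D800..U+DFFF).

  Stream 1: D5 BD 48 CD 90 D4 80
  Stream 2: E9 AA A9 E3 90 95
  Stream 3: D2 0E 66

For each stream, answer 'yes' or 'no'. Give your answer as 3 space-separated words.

Answer: yes yes no

Derivation:
Stream 1: decodes cleanly. VALID
Stream 2: decodes cleanly. VALID
Stream 3: error at byte offset 1. INVALID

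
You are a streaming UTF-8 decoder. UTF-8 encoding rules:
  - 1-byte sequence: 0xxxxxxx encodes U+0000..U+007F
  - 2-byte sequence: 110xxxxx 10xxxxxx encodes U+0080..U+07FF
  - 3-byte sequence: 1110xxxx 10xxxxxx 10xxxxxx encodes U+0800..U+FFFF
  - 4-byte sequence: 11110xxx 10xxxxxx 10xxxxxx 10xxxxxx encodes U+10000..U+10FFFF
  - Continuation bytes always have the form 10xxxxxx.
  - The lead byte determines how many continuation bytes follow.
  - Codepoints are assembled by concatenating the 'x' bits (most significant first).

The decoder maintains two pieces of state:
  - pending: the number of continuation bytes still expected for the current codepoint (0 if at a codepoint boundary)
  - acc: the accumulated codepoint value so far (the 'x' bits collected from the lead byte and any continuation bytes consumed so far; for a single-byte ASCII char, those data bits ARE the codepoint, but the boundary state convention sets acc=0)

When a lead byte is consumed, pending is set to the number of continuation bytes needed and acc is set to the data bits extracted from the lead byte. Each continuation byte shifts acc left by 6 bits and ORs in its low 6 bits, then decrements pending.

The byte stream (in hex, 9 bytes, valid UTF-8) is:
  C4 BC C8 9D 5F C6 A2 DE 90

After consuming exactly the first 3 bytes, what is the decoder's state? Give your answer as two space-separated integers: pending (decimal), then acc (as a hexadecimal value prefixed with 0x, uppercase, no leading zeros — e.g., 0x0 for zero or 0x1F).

Byte[0]=C4: 2-byte lead. pending=1, acc=0x4
Byte[1]=BC: continuation. acc=(acc<<6)|0x3C=0x13C, pending=0
Byte[2]=C8: 2-byte lead. pending=1, acc=0x8

Answer: 1 0x8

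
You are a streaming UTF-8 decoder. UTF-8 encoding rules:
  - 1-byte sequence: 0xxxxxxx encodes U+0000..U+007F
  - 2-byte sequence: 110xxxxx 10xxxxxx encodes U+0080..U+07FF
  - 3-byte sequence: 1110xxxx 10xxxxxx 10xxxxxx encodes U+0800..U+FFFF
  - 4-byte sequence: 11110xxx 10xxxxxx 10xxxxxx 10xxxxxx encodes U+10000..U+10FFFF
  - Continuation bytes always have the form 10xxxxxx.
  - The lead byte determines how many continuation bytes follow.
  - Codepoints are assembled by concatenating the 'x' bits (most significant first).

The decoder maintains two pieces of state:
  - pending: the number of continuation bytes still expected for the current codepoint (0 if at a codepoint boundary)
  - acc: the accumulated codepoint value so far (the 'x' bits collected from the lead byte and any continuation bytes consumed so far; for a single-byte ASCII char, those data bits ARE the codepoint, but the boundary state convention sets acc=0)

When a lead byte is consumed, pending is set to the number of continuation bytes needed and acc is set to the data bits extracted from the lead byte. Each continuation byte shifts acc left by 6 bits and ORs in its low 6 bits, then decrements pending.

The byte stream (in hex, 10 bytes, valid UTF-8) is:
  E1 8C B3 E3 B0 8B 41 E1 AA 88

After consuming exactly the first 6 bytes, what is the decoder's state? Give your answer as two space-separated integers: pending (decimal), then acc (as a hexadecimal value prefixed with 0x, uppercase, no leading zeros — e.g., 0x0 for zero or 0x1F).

Byte[0]=E1: 3-byte lead. pending=2, acc=0x1
Byte[1]=8C: continuation. acc=(acc<<6)|0x0C=0x4C, pending=1
Byte[2]=B3: continuation. acc=(acc<<6)|0x33=0x1333, pending=0
Byte[3]=E3: 3-byte lead. pending=2, acc=0x3
Byte[4]=B0: continuation. acc=(acc<<6)|0x30=0xF0, pending=1
Byte[5]=8B: continuation. acc=(acc<<6)|0x0B=0x3C0B, pending=0

Answer: 0 0x3C0B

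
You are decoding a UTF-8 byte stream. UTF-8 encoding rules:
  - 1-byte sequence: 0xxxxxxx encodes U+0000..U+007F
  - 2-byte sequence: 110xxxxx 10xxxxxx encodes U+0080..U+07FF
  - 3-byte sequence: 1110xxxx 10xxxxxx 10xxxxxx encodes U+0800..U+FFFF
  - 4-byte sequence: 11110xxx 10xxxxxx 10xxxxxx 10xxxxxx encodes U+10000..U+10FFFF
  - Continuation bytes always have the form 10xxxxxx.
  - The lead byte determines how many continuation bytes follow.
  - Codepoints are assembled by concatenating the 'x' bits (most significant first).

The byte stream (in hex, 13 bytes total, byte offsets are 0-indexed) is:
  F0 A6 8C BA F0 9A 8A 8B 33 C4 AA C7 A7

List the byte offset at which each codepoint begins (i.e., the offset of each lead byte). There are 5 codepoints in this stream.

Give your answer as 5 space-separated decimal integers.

Byte[0]=F0: 4-byte lead, need 3 cont bytes. acc=0x0
Byte[1]=A6: continuation. acc=(acc<<6)|0x26=0x26
Byte[2]=8C: continuation. acc=(acc<<6)|0x0C=0x98C
Byte[3]=BA: continuation. acc=(acc<<6)|0x3A=0x2633A
Completed: cp=U+2633A (starts at byte 0)
Byte[4]=F0: 4-byte lead, need 3 cont bytes. acc=0x0
Byte[5]=9A: continuation. acc=(acc<<6)|0x1A=0x1A
Byte[6]=8A: continuation. acc=(acc<<6)|0x0A=0x68A
Byte[7]=8B: continuation. acc=(acc<<6)|0x0B=0x1A28B
Completed: cp=U+1A28B (starts at byte 4)
Byte[8]=33: 1-byte ASCII. cp=U+0033
Byte[9]=C4: 2-byte lead, need 1 cont bytes. acc=0x4
Byte[10]=AA: continuation. acc=(acc<<6)|0x2A=0x12A
Completed: cp=U+012A (starts at byte 9)
Byte[11]=C7: 2-byte lead, need 1 cont bytes. acc=0x7
Byte[12]=A7: continuation. acc=(acc<<6)|0x27=0x1E7
Completed: cp=U+01E7 (starts at byte 11)

Answer: 0 4 8 9 11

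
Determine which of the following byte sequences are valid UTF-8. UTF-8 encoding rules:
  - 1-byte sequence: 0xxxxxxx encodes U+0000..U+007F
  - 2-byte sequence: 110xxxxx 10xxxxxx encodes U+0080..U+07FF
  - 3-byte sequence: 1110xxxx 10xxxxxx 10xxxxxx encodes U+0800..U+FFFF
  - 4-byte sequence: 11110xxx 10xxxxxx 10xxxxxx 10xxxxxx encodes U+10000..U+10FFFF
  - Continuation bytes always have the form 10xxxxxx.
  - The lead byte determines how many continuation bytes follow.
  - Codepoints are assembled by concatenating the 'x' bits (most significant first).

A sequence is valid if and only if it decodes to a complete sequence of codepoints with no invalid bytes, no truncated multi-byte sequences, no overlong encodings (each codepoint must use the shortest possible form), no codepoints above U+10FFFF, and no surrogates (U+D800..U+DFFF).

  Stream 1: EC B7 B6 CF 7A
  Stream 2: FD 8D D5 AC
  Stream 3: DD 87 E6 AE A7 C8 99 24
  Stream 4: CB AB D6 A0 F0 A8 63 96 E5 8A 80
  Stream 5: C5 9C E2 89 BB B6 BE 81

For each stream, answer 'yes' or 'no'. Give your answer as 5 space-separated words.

Stream 1: error at byte offset 4. INVALID
Stream 2: error at byte offset 0. INVALID
Stream 3: decodes cleanly. VALID
Stream 4: error at byte offset 6. INVALID
Stream 5: error at byte offset 5. INVALID

Answer: no no yes no no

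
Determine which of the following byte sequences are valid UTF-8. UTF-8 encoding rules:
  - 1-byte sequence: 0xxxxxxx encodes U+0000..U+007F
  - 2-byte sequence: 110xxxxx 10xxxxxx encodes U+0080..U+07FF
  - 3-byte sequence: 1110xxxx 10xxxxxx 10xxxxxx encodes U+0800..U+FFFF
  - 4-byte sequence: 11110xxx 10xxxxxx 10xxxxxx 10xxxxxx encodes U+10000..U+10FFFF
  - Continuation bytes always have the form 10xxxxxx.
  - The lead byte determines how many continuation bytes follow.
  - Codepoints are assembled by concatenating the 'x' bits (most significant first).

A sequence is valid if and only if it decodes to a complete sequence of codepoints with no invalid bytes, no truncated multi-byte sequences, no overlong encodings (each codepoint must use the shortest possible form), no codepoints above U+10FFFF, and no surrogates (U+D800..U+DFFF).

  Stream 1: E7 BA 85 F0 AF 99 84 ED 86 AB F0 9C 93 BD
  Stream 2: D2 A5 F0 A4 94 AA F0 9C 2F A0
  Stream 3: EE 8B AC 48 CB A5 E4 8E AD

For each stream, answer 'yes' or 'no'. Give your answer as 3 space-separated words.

Stream 1: decodes cleanly. VALID
Stream 2: error at byte offset 8. INVALID
Stream 3: decodes cleanly. VALID

Answer: yes no yes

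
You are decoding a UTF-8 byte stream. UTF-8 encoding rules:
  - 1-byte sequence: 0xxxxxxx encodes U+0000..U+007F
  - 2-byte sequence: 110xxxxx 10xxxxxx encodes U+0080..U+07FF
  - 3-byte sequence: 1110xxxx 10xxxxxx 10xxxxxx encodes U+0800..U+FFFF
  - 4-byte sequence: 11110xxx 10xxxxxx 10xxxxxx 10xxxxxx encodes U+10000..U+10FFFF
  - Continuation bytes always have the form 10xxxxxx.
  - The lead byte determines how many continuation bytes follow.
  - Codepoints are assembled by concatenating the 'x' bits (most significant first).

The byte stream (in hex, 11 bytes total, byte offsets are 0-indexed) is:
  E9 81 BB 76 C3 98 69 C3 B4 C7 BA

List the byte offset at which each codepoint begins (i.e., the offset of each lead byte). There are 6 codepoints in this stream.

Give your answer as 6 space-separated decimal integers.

Byte[0]=E9: 3-byte lead, need 2 cont bytes. acc=0x9
Byte[1]=81: continuation. acc=(acc<<6)|0x01=0x241
Byte[2]=BB: continuation. acc=(acc<<6)|0x3B=0x907B
Completed: cp=U+907B (starts at byte 0)
Byte[3]=76: 1-byte ASCII. cp=U+0076
Byte[4]=C3: 2-byte lead, need 1 cont bytes. acc=0x3
Byte[5]=98: continuation. acc=(acc<<6)|0x18=0xD8
Completed: cp=U+00D8 (starts at byte 4)
Byte[6]=69: 1-byte ASCII. cp=U+0069
Byte[7]=C3: 2-byte lead, need 1 cont bytes. acc=0x3
Byte[8]=B4: continuation. acc=(acc<<6)|0x34=0xF4
Completed: cp=U+00F4 (starts at byte 7)
Byte[9]=C7: 2-byte lead, need 1 cont bytes. acc=0x7
Byte[10]=BA: continuation. acc=(acc<<6)|0x3A=0x1FA
Completed: cp=U+01FA (starts at byte 9)

Answer: 0 3 4 6 7 9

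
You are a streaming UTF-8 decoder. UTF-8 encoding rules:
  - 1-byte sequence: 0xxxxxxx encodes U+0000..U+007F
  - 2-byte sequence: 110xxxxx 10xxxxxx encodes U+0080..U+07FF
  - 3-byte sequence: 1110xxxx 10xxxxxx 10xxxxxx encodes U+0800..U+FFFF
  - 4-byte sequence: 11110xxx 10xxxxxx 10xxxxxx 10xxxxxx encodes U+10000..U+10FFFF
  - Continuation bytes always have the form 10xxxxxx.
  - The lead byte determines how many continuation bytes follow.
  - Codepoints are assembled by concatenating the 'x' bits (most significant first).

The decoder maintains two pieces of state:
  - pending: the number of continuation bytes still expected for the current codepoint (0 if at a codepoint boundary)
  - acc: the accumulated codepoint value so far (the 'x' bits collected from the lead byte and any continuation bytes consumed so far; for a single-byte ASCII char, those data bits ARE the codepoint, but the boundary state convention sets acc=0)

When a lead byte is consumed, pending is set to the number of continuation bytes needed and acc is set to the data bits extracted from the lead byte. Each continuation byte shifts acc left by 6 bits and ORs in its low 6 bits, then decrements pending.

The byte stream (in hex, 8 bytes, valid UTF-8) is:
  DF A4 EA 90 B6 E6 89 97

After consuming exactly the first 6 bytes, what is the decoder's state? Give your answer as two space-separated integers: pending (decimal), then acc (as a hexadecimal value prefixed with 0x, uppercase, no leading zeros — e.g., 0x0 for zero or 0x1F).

Answer: 2 0x6

Derivation:
Byte[0]=DF: 2-byte lead. pending=1, acc=0x1F
Byte[1]=A4: continuation. acc=(acc<<6)|0x24=0x7E4, pending=0
Byte[2]=EA: 3-byte lead. pending=2, acc=0xA
Byte[3]=90: continuation. acc=(acc<<6)|0x10=0x290, pending=1
Byte[4]=B6: continuation. acc=(acc<<6)|0x36=0xA436, pending=0
Byte[5]=E6: 3-byte lead. pending=2, acc=0x6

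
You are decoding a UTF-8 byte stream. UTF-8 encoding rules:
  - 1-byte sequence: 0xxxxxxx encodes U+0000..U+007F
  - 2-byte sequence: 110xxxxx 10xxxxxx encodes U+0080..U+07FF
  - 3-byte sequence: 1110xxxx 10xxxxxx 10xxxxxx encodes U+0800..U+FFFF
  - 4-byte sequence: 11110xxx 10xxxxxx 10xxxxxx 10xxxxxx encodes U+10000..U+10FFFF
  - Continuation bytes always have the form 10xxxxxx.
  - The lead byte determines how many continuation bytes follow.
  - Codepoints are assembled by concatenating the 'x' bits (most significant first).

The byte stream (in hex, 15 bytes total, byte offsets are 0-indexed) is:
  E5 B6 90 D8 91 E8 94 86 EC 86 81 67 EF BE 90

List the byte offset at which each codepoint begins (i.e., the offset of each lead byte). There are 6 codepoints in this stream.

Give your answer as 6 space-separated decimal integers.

Answer: 0 3 5 8 11 12

Derivation:
Byte[0]=E5: 3-byte lead, need 2 cont bytes. acc=0x5
Byte[1]=B6: continuation. acc=(acc<<6)|0x36=0x176
Byte[2]=90: continuation. acc=(acc<<6)|0x10=0x5D90
Completed: cp=U+5D90 (starts at byte 0)
Byte[3]=D8: 2-byte lead, need 1 cont bytes. acc=0x18
Byte[4]=91: continuation. acc=(acc<<6)|0x11=0x611
Completed: cp=U+0611 (starts at byte 3)
Byte[5]=E8: 3-byte lead, need 2 cont bytes. acc=0x8
Byte[6]=94: continuation. acc=(acc<<6)|0x14=0x214
Byte[7]=86: continuation. acc=(acc<<6)|0x06=0x8506
Completed: cp=U+8506 (starts at byte 5)
Byte[8]=EC: 3-byte lead, need 2 cont bytes. acc=0xC
Byte[9]=86: continuation. acc=(acc<<6)|0x06=0x306
Byte[10]=81: continuation. acc=(acc<<6)|0x01=0xC181
Completed: cp=U+C181 (starts at byte 8)
Byte[11]=67: 1-byte ASCII. cp=U+0067
Byte[12]=EF: 3-byte lead, need 2 cont bytes. acc=0xF
Byte[13]=BE: continuation. acc=(acc<<6)|0x3E=0x3FE
Byte[14]=90: continuation. acc=(acc<<6)|0x10=0xFF90
Completed: cp=U+FF90 (starts at byte 12)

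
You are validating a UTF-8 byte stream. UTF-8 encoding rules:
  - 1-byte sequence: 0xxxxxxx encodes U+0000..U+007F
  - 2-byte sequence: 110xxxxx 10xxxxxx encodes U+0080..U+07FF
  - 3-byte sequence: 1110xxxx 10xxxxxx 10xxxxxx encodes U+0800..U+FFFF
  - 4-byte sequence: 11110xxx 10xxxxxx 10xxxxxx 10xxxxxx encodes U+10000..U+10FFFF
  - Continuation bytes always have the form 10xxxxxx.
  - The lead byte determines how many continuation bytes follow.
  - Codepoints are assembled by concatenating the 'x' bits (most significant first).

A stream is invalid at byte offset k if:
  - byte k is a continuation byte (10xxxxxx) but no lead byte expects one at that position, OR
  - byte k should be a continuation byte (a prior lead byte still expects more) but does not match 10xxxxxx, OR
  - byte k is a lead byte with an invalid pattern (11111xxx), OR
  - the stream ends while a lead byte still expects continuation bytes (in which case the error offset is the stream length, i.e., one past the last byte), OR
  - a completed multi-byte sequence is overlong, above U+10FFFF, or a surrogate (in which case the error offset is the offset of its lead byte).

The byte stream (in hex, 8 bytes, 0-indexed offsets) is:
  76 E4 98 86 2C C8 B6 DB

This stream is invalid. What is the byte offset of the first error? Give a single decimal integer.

Answer: 8

Derivation:
Byte[0]=76: 1-byte ASCII. cp=U+0076
Byte[1]=E4: 3-byte lead, need 2 cont bytes. acc=0x4
Byte[2]=98: continuation. acc=(acc<<6)|0x18=0x118
Byte[3]=86: continuation. acc=(acc<<6)|0x06=0x4606
Completed: cp=U+4606 (starts at byte 1)
Byte[4]=2C: 1-byte ASCII. cp=U+002C
Byte[5]=C8: 2-byte lead, need 1 cont bytes. acc=0x8
Byte[6]=B6: continuation. acc=(acc<<6)|0x36=0x236
Completed: cp=U+0236 (starts at byte 5)
Byte[7]=DB: 2-byte lead, need 1 cont bytes. acc=0x1B
Byte[8]: stream ended, expected continuation. INVALID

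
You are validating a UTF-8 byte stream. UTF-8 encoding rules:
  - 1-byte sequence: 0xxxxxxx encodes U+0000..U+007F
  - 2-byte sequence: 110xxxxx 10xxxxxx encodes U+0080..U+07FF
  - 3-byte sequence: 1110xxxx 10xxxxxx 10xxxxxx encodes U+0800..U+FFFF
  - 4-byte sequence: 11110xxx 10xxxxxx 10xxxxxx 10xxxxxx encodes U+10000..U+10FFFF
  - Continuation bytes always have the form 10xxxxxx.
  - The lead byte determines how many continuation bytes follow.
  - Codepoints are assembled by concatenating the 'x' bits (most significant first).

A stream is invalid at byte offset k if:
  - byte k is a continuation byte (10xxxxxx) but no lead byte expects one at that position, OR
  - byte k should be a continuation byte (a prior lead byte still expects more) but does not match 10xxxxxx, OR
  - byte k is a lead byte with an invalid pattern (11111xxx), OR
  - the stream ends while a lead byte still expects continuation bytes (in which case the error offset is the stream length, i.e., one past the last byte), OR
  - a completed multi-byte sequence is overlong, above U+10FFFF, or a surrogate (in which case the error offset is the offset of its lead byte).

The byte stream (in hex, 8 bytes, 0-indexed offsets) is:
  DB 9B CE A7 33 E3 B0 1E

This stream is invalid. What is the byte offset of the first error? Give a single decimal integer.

Answer: 7

Derivation:
Byte[0]=DB: 2-byte lead, need 1 cont bytes. acc=0x1B
Byte[1]=9B: continuation. acc=(acc<<6)|0x1B=0x6DB
Completed: cp=U+06DB (starts at byte 0)
Byte[2]=CE: 2-byte lead, need 1 cont bytes. acc=0xE
Byte[3]=A7: continuation. acc=(acc<<6)|0x27=0x3A7
Completed: cp=U+03A7 (starts at byte 2)
Byte[4]=33: 1-byte ASCII. cp=U+0033
Byte[5]=E3: 3-byte lead, need 2 cont bytes. acc=0x3
Byte[6]=B0: continuation. acc=(acc<<6)|0x30=0xF0
Byte[7]=1E: expected 10xxxxxx continuation. INVALID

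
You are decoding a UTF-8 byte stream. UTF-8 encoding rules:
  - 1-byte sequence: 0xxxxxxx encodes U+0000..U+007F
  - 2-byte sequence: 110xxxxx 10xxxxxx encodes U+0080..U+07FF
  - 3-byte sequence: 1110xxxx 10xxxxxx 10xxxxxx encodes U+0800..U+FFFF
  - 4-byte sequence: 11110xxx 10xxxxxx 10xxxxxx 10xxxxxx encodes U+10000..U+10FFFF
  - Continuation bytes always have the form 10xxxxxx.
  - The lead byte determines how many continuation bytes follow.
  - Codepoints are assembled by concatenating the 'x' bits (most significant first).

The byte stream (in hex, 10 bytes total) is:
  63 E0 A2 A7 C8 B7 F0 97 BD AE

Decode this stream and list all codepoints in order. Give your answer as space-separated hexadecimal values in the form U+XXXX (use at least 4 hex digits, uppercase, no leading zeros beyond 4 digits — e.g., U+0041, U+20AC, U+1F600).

Byte[0]=63: 1-byte ASCII. cp=U+0063
Byte[1]=E0: 3-byte lead, need 2 cont bytes. acc=0x0
Byte[2]=A2: continuation. acc=(acc<<6)|0x22=0x22
Byte[3]=A7: continuation. acc=(acc<<6)|0x27=0x8A7
Completed: cp=U+08A7 (starts at byte 1)
Byte[4]=C8: 2-byte lead, need 1 cont bytes. acc=0x8
Byte[5]=B7: continuation. acc=(acc<<6)|0x37=0x237
Completed: cp=U+0237 (starts at byte 4)
Byte[6]=F0: 4-byte lead, need 3 cont bytes. acc=0x0
Byte[7]=97: continuation. acc=(acc<<6)|0x17=0x17
Byte[8]=BD: continuation. acc=(acc<<6)|0x3D=0x5FD
Byte[9]=AE: continuation. acc=(acc<<6)|0x2E=0x17F6E
Completed: cp=U+17F6E (starts at byte 6)

Answer: U+0063 U+08A7 U+0237 U+17F6E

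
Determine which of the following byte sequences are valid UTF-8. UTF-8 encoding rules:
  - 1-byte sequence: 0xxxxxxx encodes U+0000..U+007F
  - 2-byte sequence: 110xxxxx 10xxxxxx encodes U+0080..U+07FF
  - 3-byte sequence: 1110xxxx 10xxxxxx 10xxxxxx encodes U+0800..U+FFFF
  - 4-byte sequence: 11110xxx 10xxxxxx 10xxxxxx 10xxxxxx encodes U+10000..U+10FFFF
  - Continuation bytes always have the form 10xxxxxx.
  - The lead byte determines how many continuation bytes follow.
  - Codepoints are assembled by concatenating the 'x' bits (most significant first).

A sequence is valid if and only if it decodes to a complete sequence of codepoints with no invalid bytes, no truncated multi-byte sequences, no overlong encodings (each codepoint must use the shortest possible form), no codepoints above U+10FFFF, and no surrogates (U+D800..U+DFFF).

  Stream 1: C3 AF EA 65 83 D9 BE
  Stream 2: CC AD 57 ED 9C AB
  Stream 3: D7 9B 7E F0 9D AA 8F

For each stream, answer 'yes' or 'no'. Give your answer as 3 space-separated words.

Answer: no yes yes

Derivation:
Stream 1: error at byte offset 3. INVALID
Stream 2: decodes cleanly. VALID
Stream 3: decodes cleanly. VALID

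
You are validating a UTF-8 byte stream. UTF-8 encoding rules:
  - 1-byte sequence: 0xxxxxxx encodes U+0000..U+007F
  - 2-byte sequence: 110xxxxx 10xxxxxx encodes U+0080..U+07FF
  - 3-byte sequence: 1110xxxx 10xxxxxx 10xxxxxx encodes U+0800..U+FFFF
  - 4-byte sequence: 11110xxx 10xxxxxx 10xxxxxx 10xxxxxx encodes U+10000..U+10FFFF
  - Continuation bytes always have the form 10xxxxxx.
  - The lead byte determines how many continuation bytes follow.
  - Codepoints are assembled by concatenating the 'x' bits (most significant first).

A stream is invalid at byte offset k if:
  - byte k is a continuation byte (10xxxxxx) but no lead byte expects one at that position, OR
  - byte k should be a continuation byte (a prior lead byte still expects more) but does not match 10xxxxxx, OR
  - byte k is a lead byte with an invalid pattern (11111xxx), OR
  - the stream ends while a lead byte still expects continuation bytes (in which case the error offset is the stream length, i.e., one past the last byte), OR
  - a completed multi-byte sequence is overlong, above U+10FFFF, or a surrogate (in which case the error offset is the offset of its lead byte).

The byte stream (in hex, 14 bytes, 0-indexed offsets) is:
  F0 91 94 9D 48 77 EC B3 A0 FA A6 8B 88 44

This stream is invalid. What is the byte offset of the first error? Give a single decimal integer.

Answer: 9

Derivation:
Byte[0]=F0: 4-byte lead, need 3 cont bytes. acc=0x0
Byte[1]=91: continuation. acc=(acc<<6)|0x11=0x11
Byte[2]=94: continuation. acc=(acc<<6)|0x14=0x454
Byte[3]=9D: continuation. acc=(acc<<6)|0x1D=0x1151D
Completed: cp=U+1151D (starts at byte 0)
Byte[4]=48: 1-byte ASCII. cp=U+0048
Byte[5]=77: 1-byte ASCII. cp=U+0077
Byte[6]=EC: 3-byte lead, need 2 cont bytes. acc=0xC
Byte[7]=B3: continuation. acc=(acc<<6)|0x33=0x333
Byte[8]=A0: continuation. acc=(acc<<6)|0x20=0xCCE0
Completed: cp=U+CCE0 (starts at byte 6)
Byte[9]=FA: INVALID lead byte (not 0xxx/110x/1110/11110)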